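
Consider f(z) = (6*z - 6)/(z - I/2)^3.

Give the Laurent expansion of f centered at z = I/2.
Put w = z - (I/2), i.e. z = w + I/2. The denominator is w^3, so it suffices to rewrite the numerator in powers of w.

P(z) = 6*z - 6
P(w + I/2) = -6 + 3*I + 6*w

Dividing each term by w^3:
  f = (-6 + 3*I)/w^3 + 6/w^2

Substituting back w = z - I/2:
  f(z) = (-6 + 3*I)/(z - I/2)^3 + 6/(z - I/2)^2

The series is finite because the numerator is a polynomial; the negative powers form the principal part.

Final answer: (-6 + 3*I)/(z - I/2)^3 + 6/(z - I/2)^2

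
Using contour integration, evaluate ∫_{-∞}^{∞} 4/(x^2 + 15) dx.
Let f(z) = 4/(z^2 + 15). The denominator has no real zeros and deg Q - deg P = 2 ≥ 2, so the integral of f over the upper semicircle |z| = R tends to 0 as R → ∞. Closing the contour in the upper half-plane,
  ∫_{-∞}^{∞} f(x) dx = 2πi · Σ Res(f, z_k)  over the poles with Im z_k > 0.

Zeros of the denominator: z^2 + 15 = 0 gives z = ±sqrt(15)*I.
Upper half-plane: z = sqrt(15)*I (simple).

Each pole is a simple zero of Q(z) = z^2 + 15, so Res(f, z₀) = P(z₀)/Q'(z₀) with P(z) = 4, Q'(z) = 2*z:
  Res(f, sqrt(15)*I) = (4)/(2*sqrt(15)*I) = -2*sqrt(15)*I/15

∫_{-∞}^{∞} f(x) dx = 2πi · (-2*sqrt(15)*I/15) = 4*sqrt(15)*pi/15

Final answer: 4*sqrt(15)*pi/15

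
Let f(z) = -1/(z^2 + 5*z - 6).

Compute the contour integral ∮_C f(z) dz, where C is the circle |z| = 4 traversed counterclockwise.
By the residue theorem, ∮_C f(z) dz = 2πi · (sum of the residues of f at the poles inside |z| = 4).

The denominator factors as (z + 6)*(z - 1), so the singularities of f are simple poles at z = -6, z = 1.
  |-6|² = 36 > 16 = 4², so this pole is outside the contour.
  |1|² = 1 < 16 = 4², so this pole is inside the contour.

With P(z) = -1 and Q(z) = z^2 + 5*z - 6, each pole is simple, so Res(f, z₀) = P(z₀)/Q'(z₀) with Q'(z) = 2*z + 5.
  Res(f, 1) = P(1)/Q'(1) = (-1)/(7) = -1/7

∮_C f(z) dz = 2πi · (-1/7) = -2*I*pi/7

Final answer: -2*I*pi/7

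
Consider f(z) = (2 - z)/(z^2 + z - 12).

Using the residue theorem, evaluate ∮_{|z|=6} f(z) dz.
-2*I*pi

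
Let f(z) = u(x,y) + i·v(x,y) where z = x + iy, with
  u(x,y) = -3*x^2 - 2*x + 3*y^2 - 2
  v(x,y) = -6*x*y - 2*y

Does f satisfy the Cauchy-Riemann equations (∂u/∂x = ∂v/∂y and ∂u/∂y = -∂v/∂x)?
∂u/∂x = -6*x - 2
∂v/∂y = -6*x - 2
∂u/∂y = 6*y
∂v/∂x = -6*y
∂u/∂x = ∂v/∂y and ∂u/∂y = -∂v/∂x hold identically; f is analytic.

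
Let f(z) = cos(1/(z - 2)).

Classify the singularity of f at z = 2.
Let u = z - 2. Then
  cos(1/u) = Σ_{k≥0} (-1)^k (1)^(2k)/((2k)!·u^(2k)) = 1 - 1/(2*u^2) + 1/(24*u^4) + ...
which has infinitely many negative powers of u, so cos(1/(z - 2)) has an essential singularity at z = 2.
So the singularity is essential.

Final answer: essential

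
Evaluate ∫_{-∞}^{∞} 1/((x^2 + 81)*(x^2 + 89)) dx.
Let f(z) = 1/((z^2 + 81)*(z^2 + 89)). The denominator has no real zeros and deg Q - deg P = 4 ≥ 2, so the integral of f over the upper semicircle |z| = R tends to 0 as R → ∞. Closing the contour in the upper half-plane,
  ∫_{-∞}^{∞} f(x) dx = 2πi · Σ Res(f, z_k)  over the poles with Im z_k > 0.

Zeros of the denominator: z^2 + 89 = 0 gives z = ±sqrt(89)*I; z^2 + 81 = 0 gives z = ±9*I.
Upper half-plane: z = 9*I, z = sqrt(89)*I (simple).

Each pole is a simple zero of Q(z) = z^4 + 170*z^2 + 7209, so Res(f, z₀) = P(z₀)/Q'(z₀) with P(z) = 1, Q'(z) = 4*z^3 + 340*z:
  Res(f, 9*I) = (1)/(144*I) = -I/144
  Res(f, sqrt(89)*I) = (1)/(-16*sqrt(89)*I) = sqrt(89)*I/1424

Sum of residues: I*(-89 + 9*sqrt(89))/12816
∫_{-∞}^{∞} f(x) dx = 2πi · (I*(-89 + 9*sqrt(89))/12816) = pi*(89 - 9*sqrt(89))/6408

Final answer: pi*(89 - 9*sqrt(89))/6408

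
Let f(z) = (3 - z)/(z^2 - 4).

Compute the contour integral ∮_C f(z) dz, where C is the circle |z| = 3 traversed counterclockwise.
-2*I*pi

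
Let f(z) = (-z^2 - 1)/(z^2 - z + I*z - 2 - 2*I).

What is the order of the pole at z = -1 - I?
Factor the denominator:
  z^2 - z + I*z - 2 - 2*I = (z + 1 + I)*(z - 2)

The numerator P(z) = -z^2 - 1 has P(-1 - I) = -1 - 2*I ≠ 0, so no factor of (z + 1 + I) cancels.
Near z = -1 - I we can therefore write f(z) = g(z)/(z + 1 + I) with g analytic at -1 - I and g(-1 - I) ≠ 0 (g is the numerator divided by the remaining denominator factors).

Hence z = -1 - I is a pole of order 1.

Final answer: 1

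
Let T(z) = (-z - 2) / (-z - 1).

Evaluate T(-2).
Substitute z = -2:
  numerator:   -(-2) - 2 = 0
  denominator: -(-2) - 1 = 1
T(-2) = (0)/(1) = 0

Final answer: 0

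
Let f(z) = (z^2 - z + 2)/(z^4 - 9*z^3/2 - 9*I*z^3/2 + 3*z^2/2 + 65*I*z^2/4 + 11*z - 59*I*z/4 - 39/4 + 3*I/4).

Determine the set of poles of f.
The singularities of f are the zeros of the denominator. Factoring,
  z^4 - 9*z^3/2 - 9*I*z^3/2 + 3*z^2/2 + 65*I*z^2/4 + 11*z - 59*I*z/4 - 39/4 + 3*I/4 = (z - I)*(z - 3/2)*(z - 2 - I/2)*(z - 1 - 3*I)
so the candidates are z = I, z = 3/2, z = 2 + I/2, z = 1 + 3*I.

Check the numerator P(z) = z^2 - z + 2 at each one:
  P(I) = 1 - I ≠ 0, so z = I is a (simple) pole.
  P(3/2) = 11/4 ≠ 0, so z = 3/2 is a (simple) pole.
  P(2 + I/2) = 15/4 + 3*I/2 ≠ 0, so z = 2 + I/2 is a (simple) pole.
  P(1 + 3*I) = -7 + 3*I ≠ 0, so z = 1 + 3*I is a (simple) pole.

Poles of f: {I, 1 + 3*I, 3/2, 2 + I/2}

Final answer: {I, 1 + 3*I, 3/2, 2 + I/2}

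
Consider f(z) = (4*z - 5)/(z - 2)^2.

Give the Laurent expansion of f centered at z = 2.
3/(z - 2)^2 + 4/(z - 2)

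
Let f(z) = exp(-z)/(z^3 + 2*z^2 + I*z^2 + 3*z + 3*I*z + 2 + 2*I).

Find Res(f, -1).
Write f(z) = P(z)/Q(z) with P(z) = exp(-z) and Q(z) = z^3 + 2*z^2 + I*z^2 + 3*z + 3*I*z + 2 + 2*I.
The denominator factors as Q(z) = (z + 2*I)*(z + 1)*(z + 1 - I), so z = -1 is a simple zero of Q and P is analytic there; z = -1 is therefore a simple pole and
  Res(f, z₀) = P(z₀)/Q'(z₀).

Q'(z) = 3*z^2 + 4*z + 2*I*z + 3 + 3*I, so Q'(-1) = 2 + I.
P(-1) = exp(1).

Res(f, -1) = (exp(1))/(2 + I) = exp(1)*(2/5 - I/5)

Final answer: exp(1)*(2/5 - I/5)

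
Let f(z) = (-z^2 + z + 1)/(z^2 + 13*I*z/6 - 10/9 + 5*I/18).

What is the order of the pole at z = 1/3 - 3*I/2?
1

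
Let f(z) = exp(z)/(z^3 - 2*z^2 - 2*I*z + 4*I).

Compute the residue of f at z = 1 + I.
Write f(z) = P(z)/Q(z) with P(z) = exp(z) and Q(z) = z^3 - 2*z^2 - 2*I*z + 4*I.
The denominator factors as Q(z) = (z + 1 + I)*(z - 1 - I)*(z - 2), so z = 1 + I is a simple zero of Q and P is analytic there; z = 1 + I is therefore a simple pole and
  Res(f, z₀) = P(z₀)/Q'(z₀).

Q'(z) = 3*z^2 - 4*z - 2*I, so Q'(1 + I) = -4.
P(1 + I) = exp(1 + I).

Res(f, 1 + I) = (exp(1 + I))/(-4) = -exp(1 + I)/4

Final answer: -exp(1 + I)/4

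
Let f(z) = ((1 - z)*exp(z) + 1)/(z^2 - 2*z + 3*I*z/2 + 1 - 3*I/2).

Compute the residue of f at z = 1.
Write f(z) = P(z)/Q(z) with P(z) = (1 - z)*exp(z) + 1 and Q(z) = z^2 - 2*z + 3*I*z/2 + 1 - 3*I/2.
The denominator factors as Q(z) = (z - 1)*(z - 1 + 3*I/2), so z = 1 is a simple zero of Q and P is analytic there; z = 1 is therefore a simple pole and
  Res(f, z₀) = P(z₀)/Q'(z₀).

Q'(z) = 2*z - 2 + 3*I/2, so Q'(1) = 3*I/2.
P(1) = 1.

Res(f, 1) = (1)/(3*I/2) = -2*I/3

Final answer: -2*I/3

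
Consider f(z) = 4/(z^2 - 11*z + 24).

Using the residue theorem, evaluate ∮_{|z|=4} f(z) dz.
By the residue theorem, ∮_C f(z) dz = 2πi · (sum of the residues of f at the poles inside |z| = 4).

The denominator factors as (z - 8)*(z - 3), so the singularities of f are simple poles at z = 8, z = 3.
  |8|² = 64 > 16 = 4², so this pole is outside the contour.
  |3|² = 9 < 16 = 4², so this pole is inside the contour.

With P(z) = 4 and Q(z) = z^2 - 11*z + 24, each pole is simple, so Res(f, z₀) = P(z₀)/Q'(z₀) with Q'(z) = 2*z - 11.
  Res(f, 3) = P(3)/Q'(3) = (4)/(-5) = -4/5

∮_C f(z) dz = 2πi · (-4/5) = -8*I*pi/5

Final answer: -8*I*pi/5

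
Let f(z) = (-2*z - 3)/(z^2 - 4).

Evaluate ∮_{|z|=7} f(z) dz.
By the residue theorem, ∮_C f(z) dz = 2πi · (sum of the residues of f at the poles inside |z| = 7).

The denominator factors as (z + 2)*(z - 2), so the singularities of f are simple poles at z = -2, z = 2.
  |-2|² = 4 < 49 = 7², so this pole is inside the contour.
  |2|² = 4 < 49 = 7², so this pole is inside the contour.

With P(z) = -2*z - 3 and Q(z) = z^2 - 4, each pole is simple, so Res(f, z₀) = P(z₀)/Q'(z₀) with Q'(z) = 2*z.
  Res(f, -2) = P(-2)/Q'(-2) = (1)/(-4) = -1/4
  Res(f, 2) = P(2)/Q'(2) = (-7)/(4) = -7/4

Sum of residues inside C: -2
∮_C f(z) dz = 2πi · (-2) = -4*I*pi

Final answer: -4*I*pi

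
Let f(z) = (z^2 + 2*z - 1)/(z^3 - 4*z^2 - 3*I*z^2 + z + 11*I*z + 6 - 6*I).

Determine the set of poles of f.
The singularities of f are the zeros of the denominator. Factoring,
  z^3 - 4*z^2 - 3*I*z^2 + z + 11*I*z + 6 - 6*I = (z - 3)*(z - 2*I)*(z - 1 - I)
so the candidates are z = 3, z = 2*I, z = 1 + I.

Check the numerator P(z) = z^2 + 2*z - 1 at each one:
  P(3) = 14 ≠ 0, so z = 3 is a (simple) pole.
  P(2*I) = -5 + 4*I ≠ 0, so z = 2*I is a (simple) pole.
  P(1 + I) = 1 + 4*I ≠ 0, so z = 1 + I is a (simple) pole.

Poles of f: {2*I, 1 + I, 3}

Final answer: {2*I, 1 + I, 3}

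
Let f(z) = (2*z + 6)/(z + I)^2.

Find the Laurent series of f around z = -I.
Put w = z - (-I), i.e. z = w - I. The denominator is w^2, so it suffices to rewrite the numerator in powers of w.

P(z) = 2*z + 6
P(w - I) = 6 - 2*I + 2*w

Dividing each term by w^2:
  f = (6 - 2*I)/w^2 + 2/w

Substituting back w = z + I:
  f(z) = (6 - 2*I)/(z + I)^2 + 2/(z + I)

The series is finite because the numerator is a polynomial; the negative powers form the principal part, and the coefficient of 1/(z + I) gives Res(f, -I) = 2.

Final answer: (6 - 2*I)/(z + I)^2 + 2/(z + I)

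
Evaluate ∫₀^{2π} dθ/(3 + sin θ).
Call the integral J. The integrand is 2π-periodic and we integrate over a full period, so shifting θ does not change the value (θ → θ + π/2 turns sin θ into cos θ). Hence
  J = ∫₀^{2π} dθ/(3 + cos θ).
Put z = e^{iθ}: then cos θ = (z + 1/z)/2, dθ = dz/(iz), and z runs once counterclockwise around |z| = 1:
  J = ∮_{|z|=1} 1/(3 + (z + 1/z)/2) · dz/(iz) = (2/i) ∮_{|z|=1} dz/(z^2 + 6*z + 1).
The roots of z^2 + 6*z + 1 are z = (-3 ± sqrt(3^2 - 1^2)), with sqrt(8) = 2*sqrt(2); their product is 1, so only z₊ = -3 + 2*sqrt(2) lies inside the unit circle (z₋ = -3 - 2*sqrt(2) lies outside).
z₊ is a simple zero of q(z) = z^2 + 6*z + 1, so Res(1/q, z₊) = 1/q'(z₊) with q'(z) = 2*z + 6; and q'(z₊) = (z₊ - z₋) = 4*sqrt(2).
Therefore J = (2/i) · 2πi · 1/(4*sqrt(2)) = 2*pi/(2*sqrt(2)) = sqrt(2)*pi/2

Final answer: sqrt(2)*pi/2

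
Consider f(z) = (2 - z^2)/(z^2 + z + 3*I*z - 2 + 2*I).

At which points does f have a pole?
The singularities of f are the zeros of the denominator. Factoring,
  z^2 + z + 3*I*z - 2 + 2*I = (z + 2*I)*(z + 1 + I)
so the candidates are z = -2*I, z = -1 - I.

Check the numerator P(z) = 2 - z^2 at each one:
  P(-2*I) = 6 ≠ 0, so z = -2*I is a (simple) pole.
  P(-1 - I) = 2 - 2*I ≠ 0, so z = -1 - I is a (simple) pole.

Poles of f: {-1 - I, -2*I}

Final answer: {-1 - I, -2*I}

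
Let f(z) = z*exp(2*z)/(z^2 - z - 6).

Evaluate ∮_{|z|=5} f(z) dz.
4*I*pi*exp(-4)/5 + 6*I*pi*exp(6)/5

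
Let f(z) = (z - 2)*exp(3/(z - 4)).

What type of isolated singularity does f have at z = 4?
Let u = z - 4. Then
  e^(3/u) = Σ_{k≥0} (3)^k/(k!·u^k) = 1 + 3/u + 9/(2*u^2) + 9/(2*u^3) + ...
which has infinitely many negative powers of u, so exp(3/(z - 4)) has an essential singularity at z = 4.
The extra factor z - 2 is a nonzero polynomial; if the product had at most a pole at z = 4, dividing by that polynomial would leave exp(3/(z - 4)) with at most a pole too — contradiction. (Equivalently, the product's Laurent series still has infinitely many negative powers.)
So the singularity is essential.

Final answer: essential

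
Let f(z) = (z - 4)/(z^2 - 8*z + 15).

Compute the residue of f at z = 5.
Write f(z) = P(z)/Q(z) with P(z) = z - 4 and Q(z) = z^2 - 8*z + 15.
The denominator factors as Q(z) = (z - 3)*(z - 5), so z = 5 is a simple zero of Q and P is analytic there; z = 5 is therefore a simple pole and
  Res(f, z₀) = P(z₀)/Q'(z₀).

Q'(z) = 2*z - 8, so Q'(5) = 2.
P(5) = 1.

Res(f, 5) = (1)/(2) = 1/2

Final answer: 1/2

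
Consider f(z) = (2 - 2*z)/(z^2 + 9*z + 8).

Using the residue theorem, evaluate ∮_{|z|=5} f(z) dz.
By the residue theorem, ∮_C f(z) dz = 2πi · (sum of the residues of f at the poles inside |z| = 5).

The denominator factors as (z + 1)*(z + 8), so the singularities of f are simple poles at z = -1, z = -8.
  |-1|² = 1 < 25 = 5², so this pole is inside the contour.
  |-8|² = 64 > 25 = 5², so this pole is outside the contour.

With P(z) = 2 - 2*z and Q(z) = z^2 + 9*z + 8, each pole is simple, so Res(f, z₀) = P(z₀)/Q'(z₀) with Q'(z) = 2*z + 9.
  Res(f, -1) = P(-1)/Q'(-1) = (4)/(7) = 4/7

∮_C f(z) dz = 2πi · (4/7) = 8*I*pi/7

Final answer: 8*I*pi/7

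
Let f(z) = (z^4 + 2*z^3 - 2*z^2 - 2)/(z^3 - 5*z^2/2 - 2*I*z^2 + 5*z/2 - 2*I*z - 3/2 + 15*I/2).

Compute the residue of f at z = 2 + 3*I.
Write f(z) = P(z)/Q(z) with P(z) = z^4 + 2*z^3 - 2*z^2 - 2 and Q(z) = z^3 - 5*z^2/2 - 2*I*z^2 + 5*z/2 - 2*I*z - 3/2 + 15*I/2.
The denominator factors as Q(z) = (z - 3/2)*(z + 1 + I)*(z - 2 - 3*I), so z = 2 + 3*I is a simple zero of Q and P is analytic there; z = 2 + 3*I is therefore a simple pole and
  Res(f, z₀) = P(z₀)/Q'(z₀).

Q'(z) = 3*z^2 - 5*z - 4*I*z + 5/2 - 2*I, so Q'(2 + 3*I) = -21/2 + 11*I.
P(2 + 3*I) = -203 - 126*I.

Res(f, 2 + 3*I) = (-203 - 126*I)/(-21/2 + 11*I) = 2982/925 + 14224*I/925

Final answer: 2982/925 + 14224*I/925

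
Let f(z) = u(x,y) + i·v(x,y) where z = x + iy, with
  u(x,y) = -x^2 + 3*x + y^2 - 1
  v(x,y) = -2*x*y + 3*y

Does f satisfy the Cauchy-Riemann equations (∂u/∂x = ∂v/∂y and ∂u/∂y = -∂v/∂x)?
∂u/∂x = 3 - 2*x
∂v/∂y = 3 - 2*x
∂u/∂y = 2*y
∂v/∂x = -2*y
∂u/∂x = ∂v/∂y and ∂u/∂y = -∂v/∂x hold identically; f is analytic.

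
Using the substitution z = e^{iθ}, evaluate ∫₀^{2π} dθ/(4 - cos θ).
2*sqrt(15)*pi/15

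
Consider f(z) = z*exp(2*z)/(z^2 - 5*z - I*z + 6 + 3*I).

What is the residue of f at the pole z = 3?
Write f(z) = P(z)/Q(z) with P(z) = z*exp(2*z) and Q(z) = z^2 - 5*z - I*z + 6 + 3*I.
The denominator factors as Q(z) = (z - 3)*(z - 2 - I), so z = 3 is a simple zero of Q and P is analytic there; z = 3 is therefore a simple pole and
  Res(f, z₀) = P(z₀)/Q'(z₀).

Q'(z) = 2*z - 5 - I, so Q'(3) = 1 - I.
P(3) = 3*exp(6).

Res(f, 3) = (3*exp(6))/(1 - I) = (3/2 + 3*I/2)*exp(6)

Final answer: (3/2 + 3*I/2)*exp(6)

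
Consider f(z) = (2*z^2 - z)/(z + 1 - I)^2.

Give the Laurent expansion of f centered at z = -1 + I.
(1 - 5*I)/(z + 1 - I)^2 + (-5 + 4*I)/(z + 1 - I) + 2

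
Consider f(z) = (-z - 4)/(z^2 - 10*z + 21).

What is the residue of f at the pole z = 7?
-11/4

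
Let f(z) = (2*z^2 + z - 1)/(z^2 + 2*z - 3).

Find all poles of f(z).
The singularities of f are the zeros of the denominator. Factoring,
  z^2 + 2*z - 3 = (z - 1)*(z + 3)
so the candidates are z = 1, z = -3.

Check the numerator P(z) = 2*z^2 + z - 1 at each one:
  P(1) = 2 ≠ 0, so z = 1 is a (simple) pole.
  P(-3) = 14 ≠ 0, so z = -3 is a (simple) pole.

Poles of f: {-3, 1}

Final answer: {-3, 1}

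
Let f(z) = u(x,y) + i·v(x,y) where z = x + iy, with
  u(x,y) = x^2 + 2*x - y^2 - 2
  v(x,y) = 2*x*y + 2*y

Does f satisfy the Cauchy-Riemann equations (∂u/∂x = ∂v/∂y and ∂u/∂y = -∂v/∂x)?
∂u/∂x = 2*x + 2
∂v/∂y = 2*x + 2
∂u/∂y = -2*y
∂v/∂x = 2*y
∂u/∂x = ∂v/∂y and ∂u/∂y = -∂v/∂x hold identically; f is analytic.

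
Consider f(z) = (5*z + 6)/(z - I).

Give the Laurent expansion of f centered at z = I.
Put w = z - (I), i.e. z = w + I. The denominator is w, so it suffices to rewrite the numerator in powers of w.

P(z) = 5*z + 6
P(w + I) = 6 + 5*I + 5*w

Dividing each term by w:
  f = (6 + 5*I)/w + 5

Substituting back w = z - I:
  f(z) = (6 + 5*I)/(z - I) + 5

The series is finite because the numerator is a polynomial; the negative powers form the principal part, and the coefficient of 1/(z - I) gives Res(f, I) = 6 + 5*I.

Final answer: (6 + 5*I)/(z - I) + 5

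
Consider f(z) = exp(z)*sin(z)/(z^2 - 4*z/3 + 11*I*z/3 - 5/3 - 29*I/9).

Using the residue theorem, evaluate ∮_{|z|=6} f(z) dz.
pi*(-42/53 - 12*I/53)*exp(1/3 - 3*I)*sin(1/3 - 3*I) + pi*(42/53 + 12*I/53)*exp(1 - 2*I/3)*sin(1 - 2*I/3)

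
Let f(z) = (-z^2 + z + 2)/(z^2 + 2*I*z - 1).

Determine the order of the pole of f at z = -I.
Factor the denominator:
  z^2 + 2*I*z - 1 = (z + I)^2

The numerator P(z) = -z^2 + z + 2 has P(-I) = 3 - I ≠ 0, so no factor of (z + I) cancels.
Near z = -I we can therefore write f(z) = g(z)/(z + I)^2 with g analytic at -I and g(-I) ≠ 0 (g is just the numerator).

Hence z = -I is a pole of order 2.

Final answer: 2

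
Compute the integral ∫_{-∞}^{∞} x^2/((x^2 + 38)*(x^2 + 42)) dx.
Let f(z) = z^2/((z^2 + 38)*(z^2 + 42)). The denominator has no real zeros and deg Q - deg P = 2 ≥ 2, so the integral of f over the upper semicircle |z| = R tends to 0 as R → ∞. Closing the contour in the upper half-plane,
  ∫_{-∞}^{∞} f(x) dx = 2πi · Σ Res(f, z_k)  over the poles with Im z_k > 0.

Zeros of the denominator: z^2 + 42 = 0 gives z = ±sqrt(42)*I; z^2 + 38 = 0 gives z = ±sqrt(38)*I.
Upper half-plane: z = sqrt(38)*I, z = sqrt(42)*I (simple).

Each pole is a simple zero of Q(z) = z^4 + 80*z^2 + 1596, so Res(f, z₀) = P(z₀)/Q'(z₀) with P(z) = z^2, Q'(z) = 4*z^3 + 160*z:
  Res(f, sqrt(38)*I) = (-38)/(8*sqrt(38)*I) = sqrt(38)*I/8
  Res(f, sqrt(42)*I) = (-42)/(-8*sqrt(42)*I) = -sqrt(42)*I/8

Sum of residues: I*(-sqrt(42) + sqrt(38))/8
∫_{-∞}^{∞} f(x) dx = 2πi · (I*(-sqrt(42) + sqrt(38))/8) = pi*(-sqrt(38) + sqrt(42))/4

Final answer: pi*(-sqrt(38) + sqrt(42))/4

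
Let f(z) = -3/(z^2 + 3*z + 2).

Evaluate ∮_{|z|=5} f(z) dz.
By the residue theorem, ∮_C f(z) dz = 2πi · (sum of the residues of f at the poles inside |z| = 5).

The denominator factors as (z + 1)*(z + 2), so the singularities of f are simple poles at z = -1, z = -2.
  |-1|² = 1 < 25 = 5², so this pole is inside the contour.
  |-2|² = 4 < 25 = 5², so this pole is inside the contour.

With P(z) = -3 and Q(z) = z^2 + 3*z + 2, each pole is simple, so Res(f, z₀) = P(z₀)/Q'(z₀) with Q'(z) = 2*z + 3.
  Res(f, -1) = P(-1)/Q'(-1) = (-3)/(1) = -3
  Res(f, -2) = P(-2)/Q'(-2) = (-3)/(-1) = 3

Sum of residues inside C: 0
∮_C f(z) dz = 2πi · (0) = 0

Final answer: 0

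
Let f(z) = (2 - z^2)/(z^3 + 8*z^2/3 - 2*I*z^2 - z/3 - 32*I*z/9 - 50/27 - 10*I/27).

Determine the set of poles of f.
The singularities of f are the zeros of the denominator. Factoring,
  z^3 + 8*z^2/3 - 2*I*z^2 - z/3 - 32*I*z/9 - 50/27 - 10*I/27 = (z + 2 - 2*I/3)*(z + 1 - 2*I/3)*(z - 1/3 - 2*I/3)
so the candidates are z = -2 + 2*I/3, z = -1 + 2*I/3, z = 1/3 + 2*I/3.

Check the numerator P(z) = 2 - z^2 at each one:
  P(-2 + 2*I/3) = -14/9 + 8*I/3 ≠ 0, so z = -2 + 2*I/3 is a (simple) pole.
  P(-1 + 2*I/3) = 13/9 + 4*I/3 ≠ 0, so z = -1 + 2*I/3 is a (simple) pole.
  P(1/3 + 2*I/3) = 7/3 - 4*I/9 ≠ 0, so z = 1/3 + 2*I/3 is a (simple) pole.

Poles of f: {-2 + 2*I/3, -1 + 2*I/3, 1/3 + 2*I/3}

Final answer: {-2 + 2*I/3, -1 + 2*I/3, 1/3 + 2*I/3}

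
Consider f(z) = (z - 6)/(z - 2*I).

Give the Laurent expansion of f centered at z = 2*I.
(-6 + 2*I)/(z - 2*I) + 1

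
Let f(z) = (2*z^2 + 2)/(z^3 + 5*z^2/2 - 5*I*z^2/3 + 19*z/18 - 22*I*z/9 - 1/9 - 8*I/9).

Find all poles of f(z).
The singularities of f are the zeros of the denominator. Factoring,
  z^3 + 5*z^2/2 - 5*I*z^2/3 + 19*z/18 - 22*I*z/9 - 1/9 - 8*I/9 = (z + 1/3 - 2*I/3)*(z + 2/3)*(z + 3/2 - I)
so the candidates are z = -1/3 + 2*I/3, z = -2/3, z = -3/2 + I.

Check the numerator P(z) = 2*z^2 + 2 at each one:
  P(-1/3 + 2*I/3) = 4/3 - 8*I/9 ≠ 0, so z = -1/3 + 2*I/3 is a (simple) pole.
  P(-2/3) = 26/9 ≠ 0, so z = -2/3 is a (simple) pole.
  P(-3/2 + I) = 9/2 - 6*I ≠ 0, so z = -3/2 + I is a (simple) pole.

Poles of f: {-3/2 + I, -2/3, -1/3 + 2*I/3}

Final answer: {-3/2 + I, -2/3, -1/3 + 2*I/3}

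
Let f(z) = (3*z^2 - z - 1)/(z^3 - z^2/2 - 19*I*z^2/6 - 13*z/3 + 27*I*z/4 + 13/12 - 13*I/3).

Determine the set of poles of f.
The singularities of f are the zeros of the denominator. Factoring,
  z^3 - z^2/2 - 19*I*z^2/6 - 13*z/3 + 27*I*z/4 + 13/12 - 13*I/3 = (z - 2 - I/2)*(z - 1/2 + I/3)*(z + 2 - 3*I)
so the candidates are z = 2 + I/2, z = 1/2 - I/3, z = -2 + 3*I.

Check the numerator P(z) = 3*z^2 - z - 1 at each one:
  P(2 + I/2) = 33/4 + 11*I/2 ≠ 0, so z = 2 + I/2 is a (simple) pole.
  P(1/2 - I/3) = -13/12 - 2*I/3 ≠ 0, so z = 1/2 - I/3 is a (simple) pole.
  P(-2 + 3*I) = -14 - 39*I ≠ 0, so z = -2 + 3*I is a (simple) pole.

Poles of f: {-2 + 3*I, 1/2 - I/3, 2 + I/2}

Final answer: {-2 + 3*I, 1/2 - I/3, 2 + I/2}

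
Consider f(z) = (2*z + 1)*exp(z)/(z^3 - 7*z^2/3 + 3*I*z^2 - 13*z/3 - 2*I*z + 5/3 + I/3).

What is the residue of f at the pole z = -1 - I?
(-21/85 - 18*I/85)*exp(-1 - I)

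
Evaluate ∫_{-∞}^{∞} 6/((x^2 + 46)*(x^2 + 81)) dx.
Let f(z) = 6/((z^2 + 46)*(z^2 + 81)). The denominator has no real zeros and deg Q - deg P = 4 ≥ 2, so the integral of f over the upper semicircle |z| = R tends to 0 as R → ∞. Closing the contour in the upper half-plane,
  ∫_{-∞}^{∞} f(x) dx = 2πi · Σ Res(f, z_k)  over the poles with Im z_k > 0.

Zeros of the denominator: z^2 + 46 = 0 gives z = ±sqrt(46)*I; z^2 + 81 = 0 gives z = ±9*I.
Upper half-plane: z = 9*I, z = sqrt(46)*I (simple).

Each pole is a simple zero of Q(z) = z^4 + 127*z^2 + 3726, so Res(f, z₀) = P(z₀)/Q'(z₀) with P(z) = 6, Q'(z) = 4*z^3 + 254*z:
  Res(f, 9*I) = (6)/(-630*I) = I/105
  Res(f, sqrt(46)*I) = (6)/(70*sqrt(46)*I) = -3*sqrt(46)*I/1610

Sum of residues: I*(46 - 9*sqrt(46))/4830
∫_{-∞}^{∞} f(x) dx = 2πi · (I*(46 - 9*sqrt(46))/4830) = pi*(-46 + 9*sqrt(46))/2415

Final answer: pi*(-46 + 9*sqrt(46))/2415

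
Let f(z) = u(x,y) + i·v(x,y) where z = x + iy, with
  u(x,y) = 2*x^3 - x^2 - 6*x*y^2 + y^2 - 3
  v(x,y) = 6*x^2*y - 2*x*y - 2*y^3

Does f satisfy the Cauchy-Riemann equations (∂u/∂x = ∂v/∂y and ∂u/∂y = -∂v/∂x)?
∂u/∂x = 6*x^2 - 2*x - 6*y^2
∂v/∂y = 6*x^2 - 2*x - 6*y^2
∂u/∂y = -12*x*y + 2*y
∂v/∂x = 12*x*y - 2*y
∂u/∂x = ∂v/∂y and ∂u/∂y = -∂v/∂x hold identically; f is analytic.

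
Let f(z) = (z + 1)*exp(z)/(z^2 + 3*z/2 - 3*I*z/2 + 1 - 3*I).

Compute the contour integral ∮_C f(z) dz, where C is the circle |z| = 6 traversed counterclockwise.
By the residue theorem, ∮_C f(z) dz = 2πi · (sum of the residues of f at the poles inside |z| = 6).

The denominator factors as (z - 2*I)*(z + 3/2 + I/2), so the singularities of f are simple poles at z = 2*I, z = -3/2 - I/2.
  |2*I|² = 4 < 36 = 6², so this pole is inside the contour.
  |-3/2 - I/2|² = 5/2 < 36 = 6², so this pole is inside the contour.

With P(z) = (z + 1)*exp(z) and Q(z) = z^2 + 3*z/2 - 3*I*z/2 + 1 - 3*I, each pole is simple, so Res(f, z₀) = P(z₀)/Q'(z₀) with Q'(z) = 2*z + 3/2 - 3*I/2.
  Res(f, 2*I) = P(2*I)/Q'(2*I) = ((1 + 2*I)*exp(2*I))/(3/2 + 5*I/2) = (13/17 + I/17)*exp(2*I)
  Res(f, -3/2 - I/2) = P(-3/2 - I/2)/Q'(-3/2 - I/2) = ((-1/2 - I/2)*exp(-3/2 - I/2))/(-3/2 - 5*I/2) = (4/17 - I/17)*exp(-3/2 - I/2)

Sum of residues inside C: (4/17 - I/17)*exp(-3/2 - I/2) + (13/17 + I/17)*exp(2*I)
∮_C f(z) dz = 2πi · ((4/17 - I/17)*exp(-3/2 - I/2) + (13/17 + I/17)*exp(2*I)) = pi*(-2/17 + 26*I/17)*exp(2*I) + pi*(2/17 + 8*I/17)*exp(-3/2 - I/2)

Final answer: pi*(-2/17 + 26*I/17)*exp(2*I) + pi*(2/17 + 8*I/17)*exp(-3/2 - I/2)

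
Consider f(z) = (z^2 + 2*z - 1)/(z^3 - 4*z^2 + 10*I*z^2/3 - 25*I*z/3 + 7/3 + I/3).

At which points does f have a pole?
The singularities of f are the zeros of the denominator. Factoring,
  z^3 - 4*z^2 + 10*I*z^2/3 - 25*I*z/3 + 7/3 + I/3 = (z - 3 + I)*(z + I/3)*(z - 1 + 2*I)
so the candidates are z = 3 - I, z = -I/3, z = 1 - 2*I.

Check the numerator P(z) = z^2 + 2*z - 1 at each one:
  P(3 - I) = 13 - 8*I ≠ 0, so z = 3 - I is a (simple) pole.
  P(-I/3) = -10/9 - 2*I/3 ≠ 0, so z = -I/3 is a (simple) pole.
  P(1 - 2*I) = -2 - 8*I ≠ 0, so z = 1 - 2*I is a (simple) pole.

Poles of f: {-I/3, 1 - 2*I, 3 - I}

Final answer: {-I/3, 1 - 2*I, 3 - I}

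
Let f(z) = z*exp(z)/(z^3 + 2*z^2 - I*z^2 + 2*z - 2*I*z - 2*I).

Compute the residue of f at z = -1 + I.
(-1/2 - I/2)*exp(-1 + I)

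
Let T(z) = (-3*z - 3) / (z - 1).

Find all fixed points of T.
T(z) = z means -3*z - 3 = z*(z - 1), i.e.
  z^2 + 2*z + 3 = 0.
Discriminant: (2)^2 - 4*(1)*(3) = -8, so the roots are complex conjugates.
  z = (-2 ± I*sqrt(8))/(2*(1))
Fixed points: {-1 - sqrt(2)*I, -1 + sqrt(2)*I}

Final answer: {-1 - sqrt(2)*I, -1 + sqrt(2)*I}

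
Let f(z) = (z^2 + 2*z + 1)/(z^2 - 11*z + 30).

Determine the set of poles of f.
{5, 6}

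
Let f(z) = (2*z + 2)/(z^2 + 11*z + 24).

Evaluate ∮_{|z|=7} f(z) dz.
By the residue theorem, ∮_C f(z) dz = 2πi · (sum of the residues of f at the poles inside |z| = 7).

The denominator factors as (z + 8)*(z + 3), so the singularities of f are simple poles at z = -8, z = -3.
  |-8|² = 64 > 49 = 7², so this pole is outside the contour.
  |-3|² = 9 < 49 = 7², so this pole is inside the contour.

With P(z) = 2*z + 2 and Q(z) = z^2 + 11*z + 24, each pole is simple, so Res(f, z₀) = P(z₀)/Q'(z₀) with Q'(z) = 2*z + 11.
  Res(f, -3) = P(-3)/Q'(-3) = (-4)/(5) = -4/5

∮_C f(z) dz = 2πi · (-4/5) = -8*I*pi/5

Final answer: -8*I*pi/5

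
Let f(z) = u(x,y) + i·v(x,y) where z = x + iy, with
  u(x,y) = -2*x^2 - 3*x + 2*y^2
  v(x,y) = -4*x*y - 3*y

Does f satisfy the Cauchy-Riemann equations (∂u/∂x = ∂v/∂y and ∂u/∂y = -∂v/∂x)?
∂u/∂x = -4*x - 3
∂v/∂y = -4*x - 3
∂u/∂y = 4*y
∂v/∂x = -4*y
∂u/∂x = ∂v/∂y and ∂u/∂y = -∂v/∂x hold identically; f is analytic.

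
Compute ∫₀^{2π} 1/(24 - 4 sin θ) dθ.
Call the integral J. The integrand is 2π-periodic and we integrate over a full period, so shifting θ does not change the value (θ → θ + π/2 turns sin θ into cos θ; θ → θ + π flips the sign of the trig term). Hence
  J = ∫₀^{2π} dθ/(24 + 4 cos θ).
Put z = e^{iθ}: then cos θ = (z + 1/z)/2, dθ = dz/(iz), and z runs once counterclockwise around |z| = 1:
  J = ∮_{|z|=1} 1/(24 + 4*(z + 1/z)/2) · dz/(iz) = (2/i) ∮_{|z|=1} dz/(4*z^2 + 48*z + 4).
The roots of 4*z^2 + 48*z + 4 are z = (-24 ± sqrt(24^2 - 4^2))/4, with sqrt(560) = 4*sqrt(35); their product is 1, so only z₊ = -6 + sqrt(35) lies inside the unit circle (z₋ = -6 - sqrt(35) lies outside).
z₊ is a simple zero of q(z) = 4*z^2 + 48*z + 4, so Res(1/q, z₊) = 1/q'(z₊) with q'(z) = 8*z + 48; and q'(z₊) = 4*(z₊ - z₋) = 8*sqrt(35).
Therefore J = (2/i) · 2πi · 1/(8*sqrt(35)) = 2*pi/(4*sqrt(35)) = sqrt(35)*pi/70

Final answer: sqrt(35)*pi/70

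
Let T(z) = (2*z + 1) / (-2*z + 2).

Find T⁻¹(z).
Set w = T(z) = (2*z + 1) / (-2*z + 2) and solve for z:
  w*(-2*z + 2) = 2*z + 1
  2*w + z*(-2*w - 2) - 1 = 0
  z*(-2*w - 2) = 1 - 2*w
  z = (2*w - 1)/(2*w + 2)
Renaming the variable, T⁻¹(z) = (2*z - 1)/(2*z + 2).
(Check: ad - bc = 6 ≠ 0, so T is invertible.)

Final answer: (2*z - 1)/(2*z + 2)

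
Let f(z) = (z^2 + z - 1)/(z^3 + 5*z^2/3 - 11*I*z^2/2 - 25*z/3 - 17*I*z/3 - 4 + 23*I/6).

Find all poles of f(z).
The singularities of f are the zeros of the denominator. Factoring,
  z^3 + 5*z^2/3 - 11*I*z^2/2 - 25*z/3 - 17*I*z/3 - 4 + 23*I/6 = (z + 1 - 3*I/2)*(z - I)*(z + 2/3 - 3*I)
so the candidates are z = -1 + 3*I/2, z = I, z = -2/3 + 3*I.

Check the numerator P(z) = z^2 + z - 1 at each one:
  P(-1 + 3*I/2) = -13/4 - 3*I/2 ≠ 0, so z = -1 + 3*I/2 is a (simple) pole.
  P(I) = -2 + I ≠ 0, so z = I is a (simple) pole.
  P(-2/3 + 3*I) = -92/9 - I ≠ 0, so z = -2/3 + 3*I is a (simple) pole.

Poles of f: {-1 + 3*I/2, -2/3 + 3*I, I}

Final answer: {-1 + 3*I/2, -2/3 + 3*I, I}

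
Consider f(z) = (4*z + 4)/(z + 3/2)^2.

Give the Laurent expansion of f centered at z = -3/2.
Put w = z - (-3/2), i.e. z = w - 3/2. The denominator is w^2, so it suffices to rewrite the numerator in powers of w.

P(z) = 4*z + 4
P(w - 3/2) = -2 + 4*w

Dividing each term by w^2:
  f = -2/w^2 + 4/w

Substituting back w = z + 3/2:
  f(z) = -2/(z + 3/2)^2 + 4/(z + 3/2)

The series is finite because the numerator is a polynomial; the negative powers form the principal part, and the coefficient of 1/(z + 3/2) gives Res(f, -3/2) = 4.

Final answer: -2/(z + 3/2)^2 + 4/(z + 3/2)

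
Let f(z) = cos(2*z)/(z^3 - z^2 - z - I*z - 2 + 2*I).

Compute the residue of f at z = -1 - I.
(1/50 - 7*I/50)*cos(2 + 2*I)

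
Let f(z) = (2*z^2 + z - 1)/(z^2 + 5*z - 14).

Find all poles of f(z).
The singularities of f are the zeros of the denominator. Factoring,
  z^2 + 5*z - 14 = (z + 7)*(z - 2)
so the candidates are z = -7, z = 2.

Check the numerator P(z) = 2*z^2 + z - 1 at each one:
  P(-7) = 90 ≠ 0, so z = -7 is a (simple) pole.
  P(2) = 9 ≠ 0, so z = 2 is a (simple) pole.

Poles of f: {-7, 2}

Final answer: {-7, 2}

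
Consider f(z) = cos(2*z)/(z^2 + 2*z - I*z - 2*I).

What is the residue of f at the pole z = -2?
Write f(z) = P(z)/Q(z) with P(z) = cos(2*z) and Q(z) = z^2 + 2*z - I*z - 2*I.
The denominator factors as Q(z) = (z - I)*(z + 2), so z = -2 is a simple zero of Q and P is analytic there; z = -2 is therefore a simple pole and
  Res(f, z₀) = P(z₀)/Q'(z₀).

Q'(z) = 2*z + 2 - I, so Q'(-2) = -2 - I.
P(-2) = cos(4).

Res(f, -2) = (cos(4))/(-2 - I) = (-2/5 + I/5)*cos(4)

Final answer: (-2/5 + I/5)*cos(4)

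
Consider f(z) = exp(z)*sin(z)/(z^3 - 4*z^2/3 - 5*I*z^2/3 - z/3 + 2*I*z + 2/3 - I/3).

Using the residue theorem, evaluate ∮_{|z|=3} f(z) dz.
By the residue theorem, ∮_C f(z) dz = 2πi · (sum of the residues of f at the poles inside |z| = 3).

The denominator factors as (z - I)*(z - 1)*(z - 1/3 - 2*I/3), so the singularities of f are simple poles at z = I, z = 1, z = 1/3 + 2*I/3.
  |I|² = 1 < 9 = 3², so this pole is inside the contour.
  |1|² = 1 < 9 = 3², so this pole is inside the contour.
  |1/3 + 2*I/3|² = 5/9 < 9 = 3², so this pole is inside the contour.

With P(z) = exp(z)*sin(z) and Q(z) = z^3 - 4*z^2/3 - 5*I*z^2/3 - z/3 + 2*I*z + 2/3 - I/3, each pole is simple, so Res(f, z₀) = P(z₀)/Q'(z₀) with Q'(z) = 3*z^2 - 8*z/3 - 10*I*z/3 - 1/3 + 2*I.
  Res(f, I) = P(I)/Q'(I) = (I*exp(I)*sinh(1))/(-2*I/3) = -3*exp(I)*sinh(1)/2
  Res(f, 1) = P(1)/Q'(1) = (exp(1)*sin(1))/(-4*I/3) = 3*exp(1)*I*sin(1)/4
  Res(f, 1/3 + 2*I/3) = P(1/3 + 2*I/3)/Q'(1/3 + 2*I/3) = (exp(1/3 + 2*I/3)*sin(1/3 + 2*I/3))/(4*I/9) = -9*I*exp(1/3 + 2*I/3)*sin(1/3 + 2*I/3)/4

Sum of residues inside C: -3*exp(I)*sinh(1)/2 - 9*I*exp(1/3 + 2*I/3)*sin(1/3 + 2*I/3)/4 + 3*exp(1)*I*sin(1)/4
∮_C f(z) dz = 2πi · (-3*exp(I)*sinh(1)/2 - 9*I*exp(1/3 + 2*I/3)*sin(1/3 + 2*I/3)/4 + 3*exp(1)*I*sin(1)/4) = -3*exp(1)*pi*sin(1)/2 - 3*I*pi*exp(I)*sinh(1) + 9*pi*exp(1/3 + 2*I/3)*sin(1/3 + 2*I/3)/2

Final answer: -3*exp(1)*pi*sin(1)/2 - 3*I*pi*exp(I)*sinh(1) + 9*pi*exp(1/3 + 2*I/3)*sin(1/3 + 2*I/3)/2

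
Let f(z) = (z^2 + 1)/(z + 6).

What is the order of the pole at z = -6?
1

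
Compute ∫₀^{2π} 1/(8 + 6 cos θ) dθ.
Let J = ∫₀^{2π} dθ/(8 + 6 cos θ).
Put z = e^{iθ}: then cos θ = (z + 1/z)/2, dθ = dz/(iz), and z runs once counterclockwise around |z| = 1:
  J = ∮_{|z|=1} 1/(8 + 6*(z + 1/z)/2) · dz/(iz) = (2/i) ∮_{|z|=1} dz/(6*z^2 + 16*z + 6).
The roots of 6*z^2 + 16*z + 6 are z = (-8 ± sqrt(8^2 - 6^2))/6, with sqrt(28) = 2*sqrt(7); their product is 1, so only z₊ = -4/3 + sqrt(7)/3 lies inside the unit circle (z₋ = -4/3 - sqrt(7)/3 lies outside).
z₊ is a simple zero of q(z) = 6*z^2 + 16*z + 6, so Res(1/q, z₊) = 1/q'(z₊) with q'(z) = 12*z + 16; and q'(z₊) = 6*(z₊ - z₋) = 4*sqrt(7).
Therefore J = (2/i) · 2πi · 1/(4*sqrt(7)) = 2*pi/(2*sqrt(7)) = sqrt(7)*pi/7

Final answer: sqrt(7)*pi/7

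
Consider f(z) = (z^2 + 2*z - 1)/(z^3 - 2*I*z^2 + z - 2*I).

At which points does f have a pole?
The singularities of f are the zeros of the denominator. Factoring,
  z^3 - 2*I*z^2 + z - 2*I = (z - I)*(z + I)*(z - 2*I)
so the candidates are z = I, z = -I, z = 2*I.

Check the numerator P(z) = z^2 + 2*z - 1 at each one:
  P(I) = -2 + 2*I ≠ 0, so z = I is a (simple) pole.
  P(-I) = -2 - 2*I ≠ 0, so z = -I is a (simple) pole.
  P(2*I) = -5 + 4*I ≠ 0, so z = 2*I is a (simple) pole.

Poles of f: {-I, I, 2*I}

Final answer: {-I, I, 2*I}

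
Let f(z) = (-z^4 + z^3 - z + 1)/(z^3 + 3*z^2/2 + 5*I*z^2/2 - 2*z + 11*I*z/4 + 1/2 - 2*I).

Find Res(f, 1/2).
9/1768 - 189*I/1768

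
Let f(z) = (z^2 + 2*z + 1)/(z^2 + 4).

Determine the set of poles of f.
{-2*I, 2*I}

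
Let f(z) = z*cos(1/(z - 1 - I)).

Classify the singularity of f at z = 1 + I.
essential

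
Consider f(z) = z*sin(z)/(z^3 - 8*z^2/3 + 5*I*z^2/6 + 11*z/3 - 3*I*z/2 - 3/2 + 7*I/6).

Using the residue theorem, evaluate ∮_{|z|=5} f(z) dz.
pi*(12/17 - 36*I/85)*sin(1 + I) + pi*(384/901 + 708*I/901)*sin(2/3 - I/3) + pi*(-60/53 - 96*I/265)*sin(1 - 3*I/2)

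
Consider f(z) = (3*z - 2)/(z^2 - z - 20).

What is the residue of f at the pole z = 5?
13/9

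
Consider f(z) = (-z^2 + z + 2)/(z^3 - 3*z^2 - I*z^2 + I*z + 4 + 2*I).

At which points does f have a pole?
{2 + I}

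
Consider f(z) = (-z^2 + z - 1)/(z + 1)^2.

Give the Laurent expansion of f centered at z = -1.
Put w = z - (-1), i.e. z = w - 1. The denominator is w^2, so it suffices to rewrite the numerator in powers of w.

P(z) = -z^2 + z - 1
P(w - 1) = -3 + 3*w - w^2

Dividing each term by w^2:
  f = -3/w^2 + 3/w - 1

Substituting back w = z + 1:
  f(z) = -3/(z + 1)^2 + 3/(z + 1) - 1

The series is finite because the numerator is a polynomial; the negative powers form the principal part, and the coefficient of 1/(z + 1) gives Res(f, -1) = 3.

Final answer: -3/(z + 1)^2 + 3/(z + 1) - 1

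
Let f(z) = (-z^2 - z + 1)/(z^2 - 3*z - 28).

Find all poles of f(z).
{-4, 7}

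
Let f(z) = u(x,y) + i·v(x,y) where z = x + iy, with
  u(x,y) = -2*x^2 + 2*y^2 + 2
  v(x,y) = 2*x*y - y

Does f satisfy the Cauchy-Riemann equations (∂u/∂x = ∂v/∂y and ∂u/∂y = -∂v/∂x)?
∂u/∂x = -4*x
∂v/∂y = 2*x - 1
∂u/∂y = 4*y
∂v/∂x = 2*y
∂u/∂x ≠ ∂v/∂y and ∂u/∂y ≠ -∂v/∂x; the Cauchy-Riemann equations are not satisfied, so f is not analytic.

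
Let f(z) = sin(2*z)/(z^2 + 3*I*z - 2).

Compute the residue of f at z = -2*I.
sinh(4)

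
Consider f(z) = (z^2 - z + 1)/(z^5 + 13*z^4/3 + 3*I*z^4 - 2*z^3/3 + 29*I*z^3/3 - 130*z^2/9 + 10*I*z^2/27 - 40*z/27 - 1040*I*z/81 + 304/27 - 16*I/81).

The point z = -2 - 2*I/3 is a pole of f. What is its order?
3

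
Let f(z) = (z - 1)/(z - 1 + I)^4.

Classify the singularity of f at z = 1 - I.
pole of order 4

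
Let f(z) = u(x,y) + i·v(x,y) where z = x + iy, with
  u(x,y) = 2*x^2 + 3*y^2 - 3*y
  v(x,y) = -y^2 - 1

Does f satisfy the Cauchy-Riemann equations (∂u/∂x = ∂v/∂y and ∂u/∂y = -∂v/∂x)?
∂u/∂x = 4*x
∂v/∂y = -2*y
∂u/∂y = 6*y - 3
∂v/∂x = 0
∂u/∂x ≠ ∂v/∂y and ∂u/∂y ≠ -∂v/∂x; the Cauchy-Riemann equations are not satisfied, so f is not analytic.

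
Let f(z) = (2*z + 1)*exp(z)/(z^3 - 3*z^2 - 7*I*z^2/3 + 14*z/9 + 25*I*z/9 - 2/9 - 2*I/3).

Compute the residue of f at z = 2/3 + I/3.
Write f(z) = P(z)/Q(z) with P(z) = (2*z + 1)*exp(z) and Q(z) = z^3 - 3*z^2 - 7*I*z^2/3 + 14*z/9 + 25*I*z/9 - 2/9 - 2*I/3.
The denominator factors as Q(z) = (z - 2 - 2*I)*(z - 2/3 - I/3)*(z - 1/3), so z = 2/3 + I/3 is a simple zero of Q and P is analytic there; z = 2/3 + I/3 is therefore a simple pole and
  Res(f, z₀) = P(z₀)/Q'(z₀).

Q'(z) = 3*z^2 - 6*z - 14*I*z/3 + 14/9 + 25*I/9, so Q'(2/3 + I/3) = 1/9 - I.
P(2/3 + I/3) = (7/3 + 2*I/3)*exp(2/3 + I/3).

Res(f, 2/3 + I/3) = ((7/3 + 2*I/3)*exp(2/3 + I/3))/(1/9 - I) = (-33/82 + 195*I/82)*exp(2/3 + I/3)

Final answer: (-33/82 + 195*I/82)*exp(2/3 + I/3)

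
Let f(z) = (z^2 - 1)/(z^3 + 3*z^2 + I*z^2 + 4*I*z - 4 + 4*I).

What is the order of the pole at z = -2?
Factor the denominator:
  z^3 + 3*z^2 + I*z^2 + 4*I*z - 4 + 4*I = (z + 2)^2*(z - 1 + I)

The numerator P(z) = z^2 - 1 has P(-2) = 3 ≠ 0, so no factor of (z + 2) cancels.
Near z = -2 we can therefore write f(z) = g(z)/(z + 2)^2 with g analytic at -2 and g(-2) ≠ 0 (g is the numerator divided by the remaining denominator factors).

Hence z = -2 is a pole of order 2.

Final answer: 2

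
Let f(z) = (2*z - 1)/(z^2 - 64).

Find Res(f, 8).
Write f(z) = P(z)/Q(z) with P(z) = 2*z - 1 and Q(z) = z^2 - 64.
The denominator factors as Q(z) = (z + 8)*(z - 8), so z = 8 is a simple zero of Q and P is analytic there; z = 8 is therefore a simple pole and
  Res(f, z₀) = P(z₀)/Q'(z₀).

Q'(z) = 2*z, so Q'(8) = 16.
P(8) = 15.

Res(f, 8) = (15)/(16) = 15/16

Final answer: 15/16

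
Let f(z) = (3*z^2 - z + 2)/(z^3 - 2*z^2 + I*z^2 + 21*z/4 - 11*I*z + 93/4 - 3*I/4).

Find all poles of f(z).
{-3/2 - I, 1/2 - 3*I, 3 + 3*I}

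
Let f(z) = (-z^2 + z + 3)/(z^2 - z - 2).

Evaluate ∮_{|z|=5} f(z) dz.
By the residue theorem, ∮_C f(z) dz = 2πi · (sum of the residues of f at the poles inside |z| = 5).

The denominator factors as (z - 2)*(z + 1), so the singularities of f are simple poles at z = 2, z = -1.
  |2|² = 4 < 25 = 5², so this pole is inside the contour.
  |-1|² = 1 < 25 = 5², so this pole is inside the contour.

With P(z) = -z^2 + z + 3 and Q(z) = z^2 - z - 2, each pole is simple, so Res(f, z₀) = P(z₀)/Q'(z₀) with Q'(z) = 2*z - 1.
  Res(f, 2) = P(2)/Q'(2) = (1)/(3) = 1/3
  Res(f, -1) = P(-1)/Q'(-1) = (1)/(-3) = -1/3

Sum of residues inside C: 0
∮_C f(z) dz = 2πi · (0) = 0

Final answer: 0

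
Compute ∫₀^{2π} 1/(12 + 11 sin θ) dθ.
Call the integral J. The integrand is 2π-periodic and we integrate over a full period, so shifting θ does not change the value (θ → θ + π/2 turns sin θ into cos θ). Hence
  J = ∫₀^{2π} dθ/(12 + 11 cos θ).
Put z = e^{iθ}: then cos θ = (z + 1/z)/2, dθ = dz/(iz), and z runs once counterclockwise around |z| = 1:
  J = ∮_{|z|=1} 1/(12 + 11*(z + 1/z)/2) · dz/(iz) = (2/i) ∮_{|z|=1} dz/(11*z^2 + 24*z + 11).
The roots of 11*z^2 + 24*z + 11 are z = (-12 ± sqrt(12^2 - 11^2))/11, with sqrt(23) = sqrt(23); their product is 1, so only z₊ = -12/11 + sqrt(23)/11 lies inside the unit circle (z₋ = -12/11 - sqrt(23)/11 lies outside).
z₊ is a simple zero of q(z) = 11*z^2 + 24*z + 11, so Res(1/q, z₊) = 1/q'(z₊) with q'(z) = 22*z + 24; and q'(z₊) = 11*(z₊ - z₋) = 2*sqrt(23).
Therefore J = (2/i) · 2πi · 1/(2*sqrt(23)) = 2*pi/(sqrt(23)) = 2*sqrt(23)*pi/23

Final answer: 2*sqrt(23)*pi/23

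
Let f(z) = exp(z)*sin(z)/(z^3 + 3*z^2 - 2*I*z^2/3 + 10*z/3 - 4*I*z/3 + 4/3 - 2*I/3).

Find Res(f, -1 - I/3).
9*exp(-1 - I/3)*sin(1 + I/3)/4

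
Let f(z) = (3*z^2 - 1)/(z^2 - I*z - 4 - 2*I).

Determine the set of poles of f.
The singularities of f are the zeros of the denominator. Factoring,
  z^2 - I*z - 4 - 2*I = (z + 2)*(z - 2 - I)
so the candidates are z = -2, z = 2 + I.

Check the numerator P(z) = 3*z^2 - 1 at each one:
  P(-2) = 11 ≠ 0, so z = -2 is a (simple) pole.
  P(2 + I) = 8 + 12*I ≠ 0, so z = 2 + I is a (simple) pole.

Poles of f: {-2, 2 + I}

Final answer: {-2, 2 + I}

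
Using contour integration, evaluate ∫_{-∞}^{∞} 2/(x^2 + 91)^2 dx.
Let f(z) = 2/(z^2 + 91)^2. The denominator has no real zeros and deg Q - deg P = 4 ≥ 2, so the integral of f over the upper semicircle |z| = R tends to 0 as R → ∞. Closing the contour in the upper half-plane,
  ∫_{-∞}^{∞} f(x) dx = 2πi · Σ Res(f, z_k)  over the poles with Im z_k > 0.

Zeros of the denominator: z^2 + 91 = 0 gives z = ±sqrt(91)*I.
Upper half-plane: z = sqrt(91)*I (a pole of order 2).

Write f(z) = g(z)/(z - sqrt(91)*I)^2 with g(z) = 2/(z + sqrt(91)*I)^2. For a double pole, Res(f, z₀) = g'(z₀):
  g'(z) = -4/(z + sqrt(91)*I)^3
  Res(f, sqrt(91)*I) = g'(sqrt(91)*I) = -sqrt(91)*I/16562

∫_{-∞}^{∞} f(x) dx = 2πi · (-sqrt(91)*I/16562) = sqrt(91)*pi/8281

Final answer: sqrt(91)*pi/8281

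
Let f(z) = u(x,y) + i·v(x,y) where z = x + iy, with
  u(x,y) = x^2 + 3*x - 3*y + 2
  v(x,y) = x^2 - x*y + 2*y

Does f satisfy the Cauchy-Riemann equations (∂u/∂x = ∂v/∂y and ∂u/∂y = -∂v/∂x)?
∂u/∂x = 2*x + 3
∂v/∂y = 2 - x
∂u/∂y = -3
∂v/∂x = 2*x - y
∂u/∂x ≠ ∂v/∂y and ∂u/∂y ≠ -∂v/∂x; the Cauchy-Riemann equations are not satisfied, so f is not analytic.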